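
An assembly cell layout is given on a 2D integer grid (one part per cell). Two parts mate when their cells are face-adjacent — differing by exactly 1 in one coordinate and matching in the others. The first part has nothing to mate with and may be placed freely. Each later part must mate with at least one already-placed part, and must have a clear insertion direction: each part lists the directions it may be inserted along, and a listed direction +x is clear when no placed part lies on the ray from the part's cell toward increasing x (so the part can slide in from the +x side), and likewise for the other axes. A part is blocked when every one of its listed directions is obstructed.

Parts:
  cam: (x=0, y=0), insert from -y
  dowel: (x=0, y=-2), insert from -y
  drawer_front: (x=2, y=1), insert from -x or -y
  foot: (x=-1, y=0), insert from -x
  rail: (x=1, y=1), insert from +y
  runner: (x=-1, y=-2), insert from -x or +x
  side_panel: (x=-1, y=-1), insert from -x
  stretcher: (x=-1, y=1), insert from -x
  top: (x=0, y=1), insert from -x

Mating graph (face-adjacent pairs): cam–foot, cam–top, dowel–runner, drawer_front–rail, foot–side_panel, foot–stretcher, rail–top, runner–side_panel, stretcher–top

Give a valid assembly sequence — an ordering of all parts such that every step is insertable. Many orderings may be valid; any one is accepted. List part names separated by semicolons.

foot; cam; top; stretcher; side_panel; runner; dowel; rail; drawer_front

1. foot@(-1, 0) [-x clear] — {foot}
2. cam@(0, 0) [-y clear] — {cam, foot}
3. top@(0, 1) [-x clear] — {cam, foot, top}
4. stretcher@(-1, 1) [-x clear] — {cam, foot, stretcher, top}
5. side_panel@(-1, -1) [-x clear] — {cam, foot, side_panel, stretcher, top}
6. runner@(-1, -2) [-x clear] — {cam, foot, runner, side_panel, stretcher, top}
7. dowel@(0, -2) [-y clear] — {cam, dowel, foot, runner, side_panel, stretcher, top}
8. rail@(1, 1) [+y clear] — {cam, dowel, foot, rail, runner, side_panel, stretcher, top}
9. drawer_front@(2, 1) [-y clear] — {cam, dowel, drawer_front, foot, rail, runner, side_panel, stretcher, top}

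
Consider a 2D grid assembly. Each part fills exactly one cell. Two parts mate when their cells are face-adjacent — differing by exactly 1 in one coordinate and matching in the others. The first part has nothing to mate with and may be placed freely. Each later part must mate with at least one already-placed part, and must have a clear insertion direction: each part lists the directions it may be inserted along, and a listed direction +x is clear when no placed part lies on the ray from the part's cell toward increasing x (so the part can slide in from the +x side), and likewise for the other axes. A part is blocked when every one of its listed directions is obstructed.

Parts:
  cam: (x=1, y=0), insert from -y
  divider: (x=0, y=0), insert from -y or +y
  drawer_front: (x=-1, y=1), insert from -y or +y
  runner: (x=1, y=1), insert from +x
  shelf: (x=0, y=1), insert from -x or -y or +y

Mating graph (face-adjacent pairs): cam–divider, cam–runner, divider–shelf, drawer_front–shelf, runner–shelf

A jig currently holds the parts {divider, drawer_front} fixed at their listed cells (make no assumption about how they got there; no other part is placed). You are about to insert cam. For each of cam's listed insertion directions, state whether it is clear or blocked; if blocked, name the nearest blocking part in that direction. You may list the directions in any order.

-y: ray from cam(1, 0) has no placed part ⇒ clear

-y: clear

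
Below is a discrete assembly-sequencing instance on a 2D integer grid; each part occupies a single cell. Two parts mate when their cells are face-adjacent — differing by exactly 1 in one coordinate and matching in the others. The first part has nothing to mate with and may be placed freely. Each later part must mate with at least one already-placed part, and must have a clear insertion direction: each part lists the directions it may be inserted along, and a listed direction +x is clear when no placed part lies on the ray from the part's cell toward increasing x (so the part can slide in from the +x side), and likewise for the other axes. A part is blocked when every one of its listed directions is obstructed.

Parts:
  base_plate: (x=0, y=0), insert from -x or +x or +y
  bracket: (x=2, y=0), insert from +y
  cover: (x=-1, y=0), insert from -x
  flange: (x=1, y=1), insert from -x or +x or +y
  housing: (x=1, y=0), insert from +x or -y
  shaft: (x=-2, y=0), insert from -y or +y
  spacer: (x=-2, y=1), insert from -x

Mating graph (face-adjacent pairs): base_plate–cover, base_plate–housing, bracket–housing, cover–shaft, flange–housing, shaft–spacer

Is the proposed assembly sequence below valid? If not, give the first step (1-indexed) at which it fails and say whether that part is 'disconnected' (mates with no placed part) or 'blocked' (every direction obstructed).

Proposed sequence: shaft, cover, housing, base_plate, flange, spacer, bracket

1. shaft@(-2, 0) [-y clear] — {shaft}
2. cover@(-1, 0) — -x all obstructed ⇒ blocked

Invalid at step 2 (blocked)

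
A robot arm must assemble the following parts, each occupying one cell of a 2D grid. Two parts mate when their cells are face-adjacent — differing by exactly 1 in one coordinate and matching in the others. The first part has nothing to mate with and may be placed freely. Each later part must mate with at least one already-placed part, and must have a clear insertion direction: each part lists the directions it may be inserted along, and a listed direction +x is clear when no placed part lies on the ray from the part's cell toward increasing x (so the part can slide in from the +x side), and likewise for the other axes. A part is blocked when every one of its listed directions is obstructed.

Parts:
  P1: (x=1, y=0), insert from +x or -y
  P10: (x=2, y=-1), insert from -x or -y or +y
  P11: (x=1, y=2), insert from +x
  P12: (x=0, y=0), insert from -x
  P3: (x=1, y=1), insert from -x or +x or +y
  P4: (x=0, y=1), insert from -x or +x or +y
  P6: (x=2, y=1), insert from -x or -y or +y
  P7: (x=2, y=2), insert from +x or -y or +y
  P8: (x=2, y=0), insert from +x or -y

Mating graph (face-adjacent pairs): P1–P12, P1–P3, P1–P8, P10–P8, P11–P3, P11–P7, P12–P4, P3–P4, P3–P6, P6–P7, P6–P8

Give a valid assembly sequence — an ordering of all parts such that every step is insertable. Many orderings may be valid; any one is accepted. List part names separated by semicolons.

1. P1@(1, 0) [+x clear] — {P1}
2. P3@(1, 1) [-x clear] — {P1, P3}
3. P6@(2, 1) [-y clear] — {P1, P3, P6}
4. P11@(1, 2) [+x clear] — {P1, P11, P3, P6}
5. P12@(0, 0) [-x clear] — {P1, P11, P12, P3, P6}
6. P8@(2, 0) [+x clear] — {P1, P11, P12, P3, P6, P8}
7. P10@(2, -1) [-x clear] — {P1, P10, P11, P12, P3, P6, P8}
8. P4@(0, 1) [-x clear] — {P1, P10, P11, P12, P3, P4, P6, P8}
9. P7@(2, 2) [+x clear] — {P1, P10, P11, P12, P3, P4, P6, P7, P8}

P1; P3; P6; P11; P12; P8; P10; P4; P7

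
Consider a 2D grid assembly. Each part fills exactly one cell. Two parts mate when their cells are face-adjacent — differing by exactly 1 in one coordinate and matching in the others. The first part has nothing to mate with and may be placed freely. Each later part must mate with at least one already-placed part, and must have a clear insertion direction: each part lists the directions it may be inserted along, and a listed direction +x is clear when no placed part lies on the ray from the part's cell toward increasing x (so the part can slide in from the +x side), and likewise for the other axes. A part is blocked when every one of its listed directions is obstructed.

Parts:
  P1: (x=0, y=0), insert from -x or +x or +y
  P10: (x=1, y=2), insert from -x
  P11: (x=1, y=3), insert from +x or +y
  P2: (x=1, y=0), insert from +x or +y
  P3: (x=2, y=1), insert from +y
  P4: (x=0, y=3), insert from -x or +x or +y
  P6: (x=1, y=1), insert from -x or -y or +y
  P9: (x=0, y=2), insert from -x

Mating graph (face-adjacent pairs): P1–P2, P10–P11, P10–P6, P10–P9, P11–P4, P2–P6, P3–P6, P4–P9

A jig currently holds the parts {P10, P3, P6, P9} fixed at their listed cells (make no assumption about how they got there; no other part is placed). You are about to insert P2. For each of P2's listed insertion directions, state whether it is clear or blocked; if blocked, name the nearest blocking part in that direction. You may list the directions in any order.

+x: ray from P2(1, 0) has no placed part ⇒ clear
+y: nearest on ray is P6@(1, 1) ⇒ blocked

+x: clear; +y: blocked by P6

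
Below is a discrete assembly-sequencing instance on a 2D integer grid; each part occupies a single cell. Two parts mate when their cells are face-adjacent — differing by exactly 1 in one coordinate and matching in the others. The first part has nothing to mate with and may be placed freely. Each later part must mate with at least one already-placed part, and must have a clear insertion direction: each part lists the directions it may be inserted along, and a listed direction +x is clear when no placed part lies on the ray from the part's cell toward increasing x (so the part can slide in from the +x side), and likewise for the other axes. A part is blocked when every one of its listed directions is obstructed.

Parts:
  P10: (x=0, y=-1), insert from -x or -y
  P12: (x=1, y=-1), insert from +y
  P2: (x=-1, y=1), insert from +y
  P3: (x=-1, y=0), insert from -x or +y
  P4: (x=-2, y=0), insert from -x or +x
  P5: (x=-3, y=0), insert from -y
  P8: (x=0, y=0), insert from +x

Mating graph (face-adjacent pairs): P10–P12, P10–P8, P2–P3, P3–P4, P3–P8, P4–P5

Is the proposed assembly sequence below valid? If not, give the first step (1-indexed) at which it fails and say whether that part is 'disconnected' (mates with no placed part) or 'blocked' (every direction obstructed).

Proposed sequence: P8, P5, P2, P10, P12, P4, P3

1. P8@(0, 0) [+x clear] — {P8}
2. P5@(-3, 0) — no placed neighbour ⇒ disconnected

Invalid at step 2 (disconnected)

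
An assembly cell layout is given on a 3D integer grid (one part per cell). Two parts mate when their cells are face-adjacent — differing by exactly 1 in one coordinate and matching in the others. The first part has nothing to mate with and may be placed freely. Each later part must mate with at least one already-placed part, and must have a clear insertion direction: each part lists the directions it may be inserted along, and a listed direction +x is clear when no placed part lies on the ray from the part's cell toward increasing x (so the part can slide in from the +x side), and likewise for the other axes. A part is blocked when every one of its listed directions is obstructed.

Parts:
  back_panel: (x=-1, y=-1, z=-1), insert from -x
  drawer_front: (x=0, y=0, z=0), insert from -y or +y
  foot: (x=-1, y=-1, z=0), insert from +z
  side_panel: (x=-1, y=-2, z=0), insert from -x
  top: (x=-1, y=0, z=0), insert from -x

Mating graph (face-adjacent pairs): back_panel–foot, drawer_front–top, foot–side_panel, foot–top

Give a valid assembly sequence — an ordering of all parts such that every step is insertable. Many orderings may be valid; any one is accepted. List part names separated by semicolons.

1. side_panel@(-1, -2, 0) [-x clear] — {side_panel}
2. foot@(-1, -1, 0) [+z clear] — {foot, side_panel}
3. back_panel@(-1, -1, -1) [-x clear] — {back_panel, foot, side_panel}
4. top@(-1, 0, 0) [-x clear] — {back_panel, foot, side_panel, top}
5. drawer_front@(0, 0, 0) [-y clear] — {back_panel, drawer_front, foot, side_panel, top}

side_panel; foot; back_panel; top; drawer_front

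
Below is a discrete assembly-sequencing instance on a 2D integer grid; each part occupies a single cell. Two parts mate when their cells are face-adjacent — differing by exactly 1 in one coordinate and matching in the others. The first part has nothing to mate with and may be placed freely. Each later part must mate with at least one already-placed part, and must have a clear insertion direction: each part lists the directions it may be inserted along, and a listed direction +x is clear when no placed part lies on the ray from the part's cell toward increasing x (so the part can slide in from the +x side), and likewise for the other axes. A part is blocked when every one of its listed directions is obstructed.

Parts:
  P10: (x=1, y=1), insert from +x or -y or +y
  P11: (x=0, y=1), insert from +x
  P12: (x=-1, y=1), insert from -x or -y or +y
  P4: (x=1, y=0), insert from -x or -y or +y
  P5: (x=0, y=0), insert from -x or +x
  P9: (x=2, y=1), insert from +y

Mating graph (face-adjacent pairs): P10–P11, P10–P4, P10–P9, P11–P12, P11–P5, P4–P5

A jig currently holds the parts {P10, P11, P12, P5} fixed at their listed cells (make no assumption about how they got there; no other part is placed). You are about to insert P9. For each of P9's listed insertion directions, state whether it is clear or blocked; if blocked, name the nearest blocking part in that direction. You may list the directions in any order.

+y: ray from P9(2, 1) has no placed part ⇒ clear

+y: clear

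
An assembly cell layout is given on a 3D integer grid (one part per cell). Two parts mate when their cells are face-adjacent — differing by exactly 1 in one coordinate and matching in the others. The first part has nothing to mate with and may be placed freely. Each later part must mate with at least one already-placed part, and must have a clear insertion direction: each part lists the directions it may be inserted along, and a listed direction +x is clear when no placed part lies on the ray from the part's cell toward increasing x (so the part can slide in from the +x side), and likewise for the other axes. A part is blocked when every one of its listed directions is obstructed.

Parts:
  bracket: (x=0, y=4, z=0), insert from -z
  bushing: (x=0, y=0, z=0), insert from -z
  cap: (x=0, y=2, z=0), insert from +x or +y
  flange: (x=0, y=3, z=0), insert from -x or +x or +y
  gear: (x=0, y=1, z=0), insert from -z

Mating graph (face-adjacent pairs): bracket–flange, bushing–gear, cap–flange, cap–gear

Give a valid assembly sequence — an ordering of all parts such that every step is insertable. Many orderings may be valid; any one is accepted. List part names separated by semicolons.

gear; cap; flange; bracket; bushing

1. gear@(0, 1, 0) [-z clear] — {gear}
2. cap@(0, 2, 0) [+x clear] — {cap, gear}
3. flange@(0, 3, 0) [-x clear] — {cap, flange, gear}
4. bracket@(0, 4, 0) [-z clear] — {bracket, cap, flange, gear}
5. bushing@(0, 0, 0) [-z clear] — {bracket, bushing, cap, flange, gear}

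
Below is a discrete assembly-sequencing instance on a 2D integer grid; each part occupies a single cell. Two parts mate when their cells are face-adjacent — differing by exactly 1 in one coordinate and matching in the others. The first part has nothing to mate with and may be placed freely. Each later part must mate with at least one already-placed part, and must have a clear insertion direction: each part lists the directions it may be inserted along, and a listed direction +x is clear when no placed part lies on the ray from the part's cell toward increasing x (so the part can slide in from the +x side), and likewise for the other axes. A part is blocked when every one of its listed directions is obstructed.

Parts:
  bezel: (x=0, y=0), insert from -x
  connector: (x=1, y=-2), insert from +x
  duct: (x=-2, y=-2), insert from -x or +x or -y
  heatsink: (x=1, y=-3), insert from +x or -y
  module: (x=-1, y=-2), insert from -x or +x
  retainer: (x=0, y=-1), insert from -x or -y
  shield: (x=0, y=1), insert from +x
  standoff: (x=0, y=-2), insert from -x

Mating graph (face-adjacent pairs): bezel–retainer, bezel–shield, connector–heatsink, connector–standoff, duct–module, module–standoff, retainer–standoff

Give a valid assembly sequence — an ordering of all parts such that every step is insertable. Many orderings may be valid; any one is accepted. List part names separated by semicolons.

bezel; retainer; shield; standoff; connector; module; duct; heatsink

1. bezel@(0, 0) [-x clear] — {bezel}
2. retainer@(0, -1) [-x clear] — {bezel, retainer}
3. shield@(0, 1) [+x clear] — {bezel, retainer, shield}
4. standoff@(0, -2) [-x clear] — {bezel, retainer, shield, standoff}
5. connector@(1, -2) [+x clear] — {bezel, connector, retainer, shield, standoff}
6. module@(-1, -2) [-x clear] — {bezel, connector, module, retainer, shield, standoff}
7. duct@(-2, -2) [-x clear] — {bezel, connector, duct, module, retainer, shield, standoff}
8. heatsink@(1, -3) [+x clear] — {bezel, connector, duct, heatsink, module, retainer, shield, standoff}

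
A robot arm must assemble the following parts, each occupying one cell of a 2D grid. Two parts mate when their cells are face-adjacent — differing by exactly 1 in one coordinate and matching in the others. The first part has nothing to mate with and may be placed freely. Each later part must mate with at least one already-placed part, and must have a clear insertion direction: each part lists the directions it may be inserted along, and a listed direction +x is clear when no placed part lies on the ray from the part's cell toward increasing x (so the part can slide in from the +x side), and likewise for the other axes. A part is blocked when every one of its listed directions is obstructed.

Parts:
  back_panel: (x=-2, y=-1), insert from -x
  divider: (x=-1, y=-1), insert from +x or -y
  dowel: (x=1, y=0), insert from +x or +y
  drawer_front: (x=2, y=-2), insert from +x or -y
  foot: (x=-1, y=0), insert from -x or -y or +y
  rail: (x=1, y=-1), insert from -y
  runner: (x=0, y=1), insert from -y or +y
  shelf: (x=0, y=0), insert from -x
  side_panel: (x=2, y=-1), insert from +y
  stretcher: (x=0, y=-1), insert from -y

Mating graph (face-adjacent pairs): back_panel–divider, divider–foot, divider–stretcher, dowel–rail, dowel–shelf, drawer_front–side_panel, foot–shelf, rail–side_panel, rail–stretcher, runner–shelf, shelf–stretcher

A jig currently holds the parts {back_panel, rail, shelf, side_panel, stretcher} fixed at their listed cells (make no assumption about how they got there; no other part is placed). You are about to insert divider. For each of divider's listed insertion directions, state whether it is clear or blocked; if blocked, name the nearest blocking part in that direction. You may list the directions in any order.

+x: nearest on ray is stretcher@(0, -1) ⇒ blocked
-y: ray from divider(-1, -1) has no placed part ⇒ clear

+x: blocked by stretcher; -y: clear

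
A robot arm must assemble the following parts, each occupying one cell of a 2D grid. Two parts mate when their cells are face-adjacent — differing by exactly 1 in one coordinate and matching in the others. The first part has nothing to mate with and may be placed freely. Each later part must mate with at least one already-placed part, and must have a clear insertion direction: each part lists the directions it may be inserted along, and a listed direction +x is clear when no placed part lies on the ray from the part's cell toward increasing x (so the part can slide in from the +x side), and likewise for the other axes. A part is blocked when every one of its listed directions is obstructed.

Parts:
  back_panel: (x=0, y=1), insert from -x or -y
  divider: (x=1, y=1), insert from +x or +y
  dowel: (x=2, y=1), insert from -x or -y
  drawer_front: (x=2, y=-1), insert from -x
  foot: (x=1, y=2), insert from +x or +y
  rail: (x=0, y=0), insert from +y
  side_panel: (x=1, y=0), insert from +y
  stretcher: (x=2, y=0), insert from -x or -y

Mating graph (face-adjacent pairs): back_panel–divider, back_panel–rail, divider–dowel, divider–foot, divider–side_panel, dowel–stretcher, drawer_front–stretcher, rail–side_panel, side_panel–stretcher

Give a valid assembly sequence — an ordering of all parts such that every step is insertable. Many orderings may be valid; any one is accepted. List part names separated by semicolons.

rail; back_panel; side_panel; divider; foot; dowel; stretcher; drawer_front

1. rail@(0, 0) [+y clear] — {rail}
2. back_panel@(0, 1) [-x clear] — {back_panel, rail}
3. side_panel@(1, 0) [+y clear] — {back_panel, rail, side_panel}
4. divider@(1, 1) [+x clear] — {back_panel, divider, rail, side_panel}
5. foot@(1, 2) [+x clear] — {back_panel, divider, foot, rail, side_panel}
6. dowel@(2, 1) [-y clear] — {back_panel, divider, dowel, foot, rail, side_panel}
7. stretcher@(2, 0) [-y clear] — {back_panel, divider, dowel, foot, rail, side_panel, stretcher}
8. drawer_front@(2, -1) [-x clear] — {back_panel, divider, dowel, drawer_front, foot, rail, side_panel, stretcher}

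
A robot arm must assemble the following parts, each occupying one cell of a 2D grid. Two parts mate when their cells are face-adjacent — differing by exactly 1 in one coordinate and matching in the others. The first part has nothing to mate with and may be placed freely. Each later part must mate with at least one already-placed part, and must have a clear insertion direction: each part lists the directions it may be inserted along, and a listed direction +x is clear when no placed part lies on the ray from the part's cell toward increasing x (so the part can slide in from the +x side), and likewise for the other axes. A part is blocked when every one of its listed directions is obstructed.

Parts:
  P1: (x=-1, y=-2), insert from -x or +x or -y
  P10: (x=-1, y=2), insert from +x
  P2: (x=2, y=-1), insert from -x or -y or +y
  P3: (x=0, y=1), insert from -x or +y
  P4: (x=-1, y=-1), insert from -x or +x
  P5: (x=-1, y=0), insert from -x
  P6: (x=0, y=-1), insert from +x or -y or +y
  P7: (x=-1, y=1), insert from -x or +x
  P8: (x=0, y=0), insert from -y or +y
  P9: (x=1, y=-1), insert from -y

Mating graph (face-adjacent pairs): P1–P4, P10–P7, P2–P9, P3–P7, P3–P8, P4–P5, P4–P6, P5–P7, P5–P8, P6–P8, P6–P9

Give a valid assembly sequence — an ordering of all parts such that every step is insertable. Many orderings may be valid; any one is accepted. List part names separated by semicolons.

1. P4@(-1, -1) [-x clear] — {P4}
2. P1@(-1, -2) [-x clear] — {P1, P4}
3. P5@(-1, 0) [-x clear] — {P1, P4, P5}
4. P7@(-1, 1) [-x clear] — {P1, P4, P5, P7}
5. P3@(0, 1) [+y clear] — {P1, P3, P4, P5, P7}
6. P10@(-1, 2) [+x clear] — {P1, P10, P3, P4, P5, P7}
7. P8@(0, 0) [-y clear] — {P1, P10, P3, P4, P5, P7, P8}
8. P6@(0, -1) [+x clear] — {P1, P10, P3, P4, P5, P6, P7, P8}
9. P9@(1, -1) [-y clear] — {P1, P10, P3, P4, P5, P6, P7, P8, P9}
10. P2@(2, -1) [-y clear] — {P1, P10, P2, P3, P4, P5, P6, P7, P8, P9}

P4; P1; P5; P7; P3; P10; P8; P6; P9; P2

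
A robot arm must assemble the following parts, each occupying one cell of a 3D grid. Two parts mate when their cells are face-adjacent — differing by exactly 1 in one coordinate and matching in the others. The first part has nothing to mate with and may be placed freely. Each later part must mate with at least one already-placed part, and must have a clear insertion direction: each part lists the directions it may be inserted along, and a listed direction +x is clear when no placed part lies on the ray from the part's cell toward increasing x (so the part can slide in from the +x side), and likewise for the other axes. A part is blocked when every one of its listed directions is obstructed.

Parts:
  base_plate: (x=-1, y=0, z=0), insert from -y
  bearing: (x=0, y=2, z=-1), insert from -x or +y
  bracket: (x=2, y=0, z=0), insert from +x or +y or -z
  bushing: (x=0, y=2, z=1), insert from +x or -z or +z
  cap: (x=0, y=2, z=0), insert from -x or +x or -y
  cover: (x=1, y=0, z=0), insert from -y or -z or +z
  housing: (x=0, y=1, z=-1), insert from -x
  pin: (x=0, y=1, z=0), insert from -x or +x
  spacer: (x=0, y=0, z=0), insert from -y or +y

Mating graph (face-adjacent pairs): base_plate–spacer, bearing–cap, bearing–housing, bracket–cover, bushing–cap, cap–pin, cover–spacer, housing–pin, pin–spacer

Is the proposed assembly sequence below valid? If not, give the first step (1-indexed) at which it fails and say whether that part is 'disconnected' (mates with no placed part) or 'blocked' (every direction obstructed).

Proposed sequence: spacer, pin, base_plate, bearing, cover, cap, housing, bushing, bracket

Invalid at step 4 (disconnected)

1. spacer@(0, 0, 0) [-y clear] — {spacer}
2. pin@(0, 1, 0) [-x clear] — {pin, spacer}
3. base_plate@(-1, 0, 0) [-y clear] — {base_plate, pin, spacer}
4. bearing@(0, 2, -1) — no placed neighbour ⇒ disconnected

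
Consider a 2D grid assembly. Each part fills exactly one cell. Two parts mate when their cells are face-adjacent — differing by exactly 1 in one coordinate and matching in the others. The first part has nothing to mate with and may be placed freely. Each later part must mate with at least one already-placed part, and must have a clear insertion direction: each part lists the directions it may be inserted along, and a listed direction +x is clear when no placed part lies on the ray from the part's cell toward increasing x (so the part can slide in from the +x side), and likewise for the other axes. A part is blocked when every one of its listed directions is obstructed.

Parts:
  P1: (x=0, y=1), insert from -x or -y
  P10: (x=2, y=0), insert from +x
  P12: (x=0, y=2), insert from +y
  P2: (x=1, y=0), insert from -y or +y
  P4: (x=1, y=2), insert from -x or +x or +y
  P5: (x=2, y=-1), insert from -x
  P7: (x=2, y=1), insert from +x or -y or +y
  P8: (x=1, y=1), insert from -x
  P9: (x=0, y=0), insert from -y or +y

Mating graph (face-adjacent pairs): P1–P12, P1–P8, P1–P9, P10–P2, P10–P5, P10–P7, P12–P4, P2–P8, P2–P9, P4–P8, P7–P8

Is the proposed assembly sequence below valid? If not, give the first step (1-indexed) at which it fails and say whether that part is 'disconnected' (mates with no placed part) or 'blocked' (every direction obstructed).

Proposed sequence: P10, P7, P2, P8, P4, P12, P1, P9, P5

Valid

1. P10@(2, 0) [+x clear] — {P10}
2. P7@(2, 1) [+x clear] — {P10, P7}
3. P2@(1, 0) [-y clear] — {P10, P2, P7}
4. P8@(1, 1) [-x clear] — {P10, P2, P7, P8}
5. P4@(1, 2) [-x clear] — {P10, P2, P4, P7, P8}
6. P12@(0, 2) [+y clear] — {P10, P12, P2, P4, P7, P8}
7. P1@(0, 1) [-x clear] — {P1, P10, P12, P2, P4, P7, P8}
8. P9@(0, 0) [-y clear] — {P1, P10, P12, P2, P4, P7, P8, P9}
9. P5@(2, -1) [-x clear] — {P1, P10, P12, P2, P4, P5, P7, P8, P9}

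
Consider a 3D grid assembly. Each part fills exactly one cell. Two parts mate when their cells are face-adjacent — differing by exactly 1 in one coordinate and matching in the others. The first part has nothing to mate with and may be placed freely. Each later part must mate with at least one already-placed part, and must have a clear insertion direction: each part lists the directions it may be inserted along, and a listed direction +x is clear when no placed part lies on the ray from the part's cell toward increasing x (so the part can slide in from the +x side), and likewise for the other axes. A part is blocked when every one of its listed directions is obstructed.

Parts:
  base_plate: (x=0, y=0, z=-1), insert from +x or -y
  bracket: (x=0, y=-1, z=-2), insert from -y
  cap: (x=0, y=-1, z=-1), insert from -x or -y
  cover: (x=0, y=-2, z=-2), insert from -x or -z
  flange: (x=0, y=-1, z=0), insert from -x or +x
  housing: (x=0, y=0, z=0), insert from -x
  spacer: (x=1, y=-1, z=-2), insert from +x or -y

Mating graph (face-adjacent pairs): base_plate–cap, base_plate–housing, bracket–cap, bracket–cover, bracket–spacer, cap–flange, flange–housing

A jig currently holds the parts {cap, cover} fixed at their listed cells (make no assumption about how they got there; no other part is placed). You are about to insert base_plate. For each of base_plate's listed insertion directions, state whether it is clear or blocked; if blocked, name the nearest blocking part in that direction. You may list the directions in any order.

+x: clear; -y: blocked by cap

+x: ray from base_plate(0, 0, -1) has no placed part ⇒ clear
-y: nearest on ray is cap@(0, -1, -1) ⇒ blocked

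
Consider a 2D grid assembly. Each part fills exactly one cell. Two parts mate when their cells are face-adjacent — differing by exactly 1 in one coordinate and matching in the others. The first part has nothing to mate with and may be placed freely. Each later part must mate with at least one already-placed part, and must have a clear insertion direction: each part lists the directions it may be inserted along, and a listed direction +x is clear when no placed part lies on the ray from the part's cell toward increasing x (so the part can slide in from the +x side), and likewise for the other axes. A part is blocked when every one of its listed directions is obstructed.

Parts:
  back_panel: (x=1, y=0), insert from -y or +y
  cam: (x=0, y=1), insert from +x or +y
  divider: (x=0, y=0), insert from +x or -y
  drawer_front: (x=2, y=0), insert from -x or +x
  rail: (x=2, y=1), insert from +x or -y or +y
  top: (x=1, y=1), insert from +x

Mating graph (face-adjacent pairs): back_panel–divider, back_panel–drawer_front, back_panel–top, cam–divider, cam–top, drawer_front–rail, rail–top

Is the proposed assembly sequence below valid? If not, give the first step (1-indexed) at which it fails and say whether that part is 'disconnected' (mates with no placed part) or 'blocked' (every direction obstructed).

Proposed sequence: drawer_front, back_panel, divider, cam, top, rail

1. drawer_front@(2, 0) [-x clear] — {drawer_front}
2. back_panel@(1, 0) [-y clear] — {back_panel, drawer_front}
3. divider@(0, 0) [-y clear] — {back_panel, divider, drawer_front}
4. cam@(0, 1) [+x clear] — {back_panel, cam, divider, drawer_front}
5. top@(1, 1) [+x clear] — {back_panel, cam, divider, drawer_front, top}
6. rail@(2, 1) [+x clear] — {back_panel, cam, divider, drawer_front, rail, top}

Valid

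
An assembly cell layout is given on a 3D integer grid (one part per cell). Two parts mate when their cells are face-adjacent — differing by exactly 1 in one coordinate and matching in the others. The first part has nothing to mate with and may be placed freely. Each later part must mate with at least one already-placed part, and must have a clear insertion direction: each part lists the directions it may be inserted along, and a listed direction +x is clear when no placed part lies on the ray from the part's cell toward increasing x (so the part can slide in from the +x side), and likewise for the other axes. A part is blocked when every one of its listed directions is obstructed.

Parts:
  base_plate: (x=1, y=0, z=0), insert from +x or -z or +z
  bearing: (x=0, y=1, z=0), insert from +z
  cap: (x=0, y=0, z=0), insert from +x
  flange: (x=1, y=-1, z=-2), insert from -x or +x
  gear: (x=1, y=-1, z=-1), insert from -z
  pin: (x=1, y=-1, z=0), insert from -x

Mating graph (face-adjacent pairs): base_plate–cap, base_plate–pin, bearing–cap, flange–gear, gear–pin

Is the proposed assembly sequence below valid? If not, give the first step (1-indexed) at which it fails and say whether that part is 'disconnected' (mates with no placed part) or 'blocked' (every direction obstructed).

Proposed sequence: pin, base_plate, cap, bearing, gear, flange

1. pin@(1, -1, 0) [-x clear] — {pin}
2. base_plate@(1, 0, 0) [+x clear] — {base_plate, pin}
3. cap@(0, 0, 0) — +x all obstructed ⇒ blocked

Invalid at step 3 (blocked)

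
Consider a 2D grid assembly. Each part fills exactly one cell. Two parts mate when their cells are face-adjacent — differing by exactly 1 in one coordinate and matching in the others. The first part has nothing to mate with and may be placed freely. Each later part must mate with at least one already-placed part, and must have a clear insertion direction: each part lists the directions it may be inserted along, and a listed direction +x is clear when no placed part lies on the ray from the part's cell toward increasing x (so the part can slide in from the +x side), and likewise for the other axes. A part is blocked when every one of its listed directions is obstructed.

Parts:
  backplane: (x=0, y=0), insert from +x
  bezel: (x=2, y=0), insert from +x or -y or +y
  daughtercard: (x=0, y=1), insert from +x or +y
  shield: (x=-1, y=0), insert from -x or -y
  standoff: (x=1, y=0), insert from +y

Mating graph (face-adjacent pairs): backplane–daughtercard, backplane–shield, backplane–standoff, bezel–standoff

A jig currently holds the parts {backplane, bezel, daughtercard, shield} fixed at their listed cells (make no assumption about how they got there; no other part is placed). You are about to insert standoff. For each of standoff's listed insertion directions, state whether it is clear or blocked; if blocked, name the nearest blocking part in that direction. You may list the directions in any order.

+y: clear

+y: ray from standoff(1, 0) has no placed part ⇒ clear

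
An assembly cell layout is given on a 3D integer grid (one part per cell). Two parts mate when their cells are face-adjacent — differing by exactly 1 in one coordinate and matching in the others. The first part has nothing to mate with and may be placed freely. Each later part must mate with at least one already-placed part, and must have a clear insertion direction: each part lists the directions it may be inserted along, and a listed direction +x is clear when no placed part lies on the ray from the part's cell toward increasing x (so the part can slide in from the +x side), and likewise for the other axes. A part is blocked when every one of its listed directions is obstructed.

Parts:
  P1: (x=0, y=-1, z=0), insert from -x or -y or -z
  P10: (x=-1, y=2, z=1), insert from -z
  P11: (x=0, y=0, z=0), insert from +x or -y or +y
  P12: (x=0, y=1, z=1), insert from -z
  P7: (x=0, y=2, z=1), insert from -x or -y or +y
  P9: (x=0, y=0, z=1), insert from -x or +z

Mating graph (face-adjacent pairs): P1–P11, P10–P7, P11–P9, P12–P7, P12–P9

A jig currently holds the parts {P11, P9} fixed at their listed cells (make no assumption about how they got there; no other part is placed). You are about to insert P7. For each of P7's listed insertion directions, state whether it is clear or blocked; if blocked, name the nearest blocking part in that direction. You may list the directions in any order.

+y: clear; -x: clear; -y: blocked by P9

-x: ray from P7(0, 2, 1) has no placed part ⇒ clear
-y: nearest on ray is P9@(0, 0, 1) ⇒ blocked
+y: ray from P7(0, 2, 1) has no placed part ⇒ clear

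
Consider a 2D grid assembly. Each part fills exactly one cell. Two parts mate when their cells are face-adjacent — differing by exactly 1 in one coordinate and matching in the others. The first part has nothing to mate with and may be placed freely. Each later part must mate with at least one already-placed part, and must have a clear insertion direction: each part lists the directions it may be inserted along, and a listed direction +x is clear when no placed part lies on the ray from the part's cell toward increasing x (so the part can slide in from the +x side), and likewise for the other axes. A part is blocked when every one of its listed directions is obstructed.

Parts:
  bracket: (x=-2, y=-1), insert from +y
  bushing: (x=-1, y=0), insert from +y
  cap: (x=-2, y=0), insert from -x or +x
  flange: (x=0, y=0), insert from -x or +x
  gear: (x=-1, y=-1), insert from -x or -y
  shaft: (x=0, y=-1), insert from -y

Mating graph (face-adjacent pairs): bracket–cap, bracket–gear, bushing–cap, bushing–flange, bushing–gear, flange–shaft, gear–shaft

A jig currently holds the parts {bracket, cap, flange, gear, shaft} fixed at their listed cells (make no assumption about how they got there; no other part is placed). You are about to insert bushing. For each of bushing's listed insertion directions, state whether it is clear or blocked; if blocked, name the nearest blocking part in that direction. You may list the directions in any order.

+y: ray from bushing(-1, 0) has no placed part ⇒ clear

+y: clear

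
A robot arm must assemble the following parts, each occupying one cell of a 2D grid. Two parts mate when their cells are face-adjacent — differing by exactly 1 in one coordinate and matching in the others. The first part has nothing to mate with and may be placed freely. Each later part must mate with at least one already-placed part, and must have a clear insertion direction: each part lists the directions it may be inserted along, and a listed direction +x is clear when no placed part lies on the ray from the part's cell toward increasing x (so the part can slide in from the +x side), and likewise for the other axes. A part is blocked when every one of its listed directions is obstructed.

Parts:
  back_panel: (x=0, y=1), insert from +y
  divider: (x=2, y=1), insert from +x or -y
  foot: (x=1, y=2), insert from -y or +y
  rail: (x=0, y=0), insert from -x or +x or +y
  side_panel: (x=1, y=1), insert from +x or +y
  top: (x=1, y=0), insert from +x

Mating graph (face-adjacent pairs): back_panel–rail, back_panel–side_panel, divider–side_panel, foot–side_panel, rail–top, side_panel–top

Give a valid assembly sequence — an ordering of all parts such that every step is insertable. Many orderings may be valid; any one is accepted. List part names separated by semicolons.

back_panel; rail; top; side_panel; foot; divider

1. back_panel@(0, 1) [+y clear] — {back_panel}
2. rail@(0, 0) [-x clear] — {back_panel, rail}
3. top@(1, 0) [+x clear] — {back_panel, rail, top}
4. side_panel@(1, 1) [+x clear] — {back_panel, rail, side_panel, top}
5. foot@(1, 2) [+y clear] — {back_panel, foot, rail, side_panel, top}
6. divider@(2, 1) [+x clear] — {back_panel, divider, foot, rail, side_panel, top}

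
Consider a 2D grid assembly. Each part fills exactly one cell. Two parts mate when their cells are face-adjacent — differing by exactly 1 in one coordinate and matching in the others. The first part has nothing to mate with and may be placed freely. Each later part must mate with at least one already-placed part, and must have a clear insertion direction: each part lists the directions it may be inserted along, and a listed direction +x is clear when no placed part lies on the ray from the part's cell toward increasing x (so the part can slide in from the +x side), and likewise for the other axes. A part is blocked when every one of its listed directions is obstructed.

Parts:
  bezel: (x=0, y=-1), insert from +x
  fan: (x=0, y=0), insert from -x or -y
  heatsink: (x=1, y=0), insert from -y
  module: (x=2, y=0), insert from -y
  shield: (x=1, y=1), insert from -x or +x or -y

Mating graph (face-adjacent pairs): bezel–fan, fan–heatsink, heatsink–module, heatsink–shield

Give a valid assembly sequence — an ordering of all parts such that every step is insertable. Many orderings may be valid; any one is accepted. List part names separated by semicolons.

heatsink; fan; bezel; module; shield

1. heatsink@(1, 0) [-y clear] — {heatsink}
2. fan@(0, 0) [-x clear] — {fan, heatsink}
3. bezel@(0, -1) [+x clear] — {bezel, fan, heatsink}
4. module@(2, 0) [-y clear] — {bezel, fan, heatsink, module}
5. shield@(1, 1) [-x clear] — {bezel, fan, heatsink, module, shield}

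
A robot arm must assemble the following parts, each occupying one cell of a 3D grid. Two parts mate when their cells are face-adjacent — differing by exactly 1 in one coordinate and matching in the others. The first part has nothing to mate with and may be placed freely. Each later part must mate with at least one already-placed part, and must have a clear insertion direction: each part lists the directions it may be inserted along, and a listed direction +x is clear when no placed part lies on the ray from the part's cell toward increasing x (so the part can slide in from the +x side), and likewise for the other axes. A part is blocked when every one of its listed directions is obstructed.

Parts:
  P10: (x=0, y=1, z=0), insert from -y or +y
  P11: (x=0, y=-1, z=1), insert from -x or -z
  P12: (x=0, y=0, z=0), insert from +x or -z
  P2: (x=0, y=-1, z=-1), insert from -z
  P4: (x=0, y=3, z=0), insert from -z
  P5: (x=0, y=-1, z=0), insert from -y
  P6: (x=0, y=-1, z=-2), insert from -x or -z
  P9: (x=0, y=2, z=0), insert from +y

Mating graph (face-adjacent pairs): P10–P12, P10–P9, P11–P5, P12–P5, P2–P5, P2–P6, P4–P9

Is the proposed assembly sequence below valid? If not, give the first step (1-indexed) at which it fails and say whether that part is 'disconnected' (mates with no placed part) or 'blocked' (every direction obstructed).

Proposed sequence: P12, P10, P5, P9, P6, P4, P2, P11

1. P12@(0, 0, 0) [+x clear] — {P12}
2. P10@(0, 1, 0) [+y clear] — {P10, P12}
3. P5@(0, -1, 0) [-y clear] — {P10, P12, P5}
4. P9@(0, 2, 0) [+y clear] — {P10, P12, P5, P9}
5. P6@(0, -1, -2) — no placed neighbour ⇒ disconnected

Invalid at step 5 (disconnected)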